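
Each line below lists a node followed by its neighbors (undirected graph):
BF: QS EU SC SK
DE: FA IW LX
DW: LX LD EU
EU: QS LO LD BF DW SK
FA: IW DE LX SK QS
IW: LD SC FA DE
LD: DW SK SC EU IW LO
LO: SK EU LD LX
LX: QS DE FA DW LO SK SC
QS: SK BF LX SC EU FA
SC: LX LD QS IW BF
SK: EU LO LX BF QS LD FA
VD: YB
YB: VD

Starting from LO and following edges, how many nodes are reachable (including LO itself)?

12

BFS from LO visits: LO, SK, LX, LD, EU, QS, FA, BF, SC, DW, DE, IW
Reachable nodes: 12 of 14 total.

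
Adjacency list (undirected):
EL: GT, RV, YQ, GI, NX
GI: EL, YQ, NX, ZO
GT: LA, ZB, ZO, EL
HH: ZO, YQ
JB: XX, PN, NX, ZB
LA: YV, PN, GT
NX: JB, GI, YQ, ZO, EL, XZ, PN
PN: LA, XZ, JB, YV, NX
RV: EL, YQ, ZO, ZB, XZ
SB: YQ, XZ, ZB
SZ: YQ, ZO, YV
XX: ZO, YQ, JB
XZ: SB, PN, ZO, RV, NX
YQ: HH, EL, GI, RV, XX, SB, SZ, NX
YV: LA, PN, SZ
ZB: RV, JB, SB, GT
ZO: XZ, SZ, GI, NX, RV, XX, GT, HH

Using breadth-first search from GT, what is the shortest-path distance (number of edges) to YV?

Level 0: GT
Level 1: EL, LA, ZB, ZO
Level 2: GI, HH, JB, NX, PN, RV, SB, SZ, XX, XZ, YQ, YV
YV first appears at level 2.

2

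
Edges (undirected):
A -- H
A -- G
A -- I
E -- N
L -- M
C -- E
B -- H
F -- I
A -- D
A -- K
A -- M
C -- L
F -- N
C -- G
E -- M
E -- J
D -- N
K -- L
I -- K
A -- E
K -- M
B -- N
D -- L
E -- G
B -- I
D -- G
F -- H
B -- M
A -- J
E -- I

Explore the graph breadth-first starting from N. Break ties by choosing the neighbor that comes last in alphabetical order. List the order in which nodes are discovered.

Visit N; enqueue F, E, D, B → queue [F, E, D, B]
Visit F; enqueue I, H → queue [E, D, B, I, H]
Visit E; enqueue M, J, G, C, A → queue [D, B, I, H, M, J, G, C, A]
Visit D; enqueue L → queue [B, I, H, M, J, G, C, A, L]
Visit B → queue [I, H, M, J, G, C, A, L]
Visit I; enqueue K → queue [H, M, J, G, C, A, L, K]
Visit H → queue [M, J, G, C, A, L, K]
Visit M → queue [J, G, C, A, L, K]
Visit J → queue [G, C, A, L, K]
Visit G → queue [C, A, L, K]
Visit C → queue [A, L, K]
Visit A → queue [L, K]
Visit L → queue [K]
Visit K → queue []

N -> F -> E -> D -> B -> I -> H -> M -> J -> G -> C -> A -> L -> K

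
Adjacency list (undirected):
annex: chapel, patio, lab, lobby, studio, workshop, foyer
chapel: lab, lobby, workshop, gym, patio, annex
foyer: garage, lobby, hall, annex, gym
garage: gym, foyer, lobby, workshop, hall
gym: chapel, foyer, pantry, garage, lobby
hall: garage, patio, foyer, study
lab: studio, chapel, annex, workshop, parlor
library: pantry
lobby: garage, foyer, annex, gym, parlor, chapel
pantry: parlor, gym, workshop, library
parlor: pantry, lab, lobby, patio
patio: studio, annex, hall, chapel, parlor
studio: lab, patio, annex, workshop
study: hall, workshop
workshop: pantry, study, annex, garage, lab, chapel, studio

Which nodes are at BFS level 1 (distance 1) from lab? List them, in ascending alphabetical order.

Level 0: lab
Level 1: annex, chapel, parlor, studio, workshop
Level 2: foyer, garage, gym, lobby, pantry, patio, study
Level 3: hall, library

annex, chapel, parlor, studio, workshop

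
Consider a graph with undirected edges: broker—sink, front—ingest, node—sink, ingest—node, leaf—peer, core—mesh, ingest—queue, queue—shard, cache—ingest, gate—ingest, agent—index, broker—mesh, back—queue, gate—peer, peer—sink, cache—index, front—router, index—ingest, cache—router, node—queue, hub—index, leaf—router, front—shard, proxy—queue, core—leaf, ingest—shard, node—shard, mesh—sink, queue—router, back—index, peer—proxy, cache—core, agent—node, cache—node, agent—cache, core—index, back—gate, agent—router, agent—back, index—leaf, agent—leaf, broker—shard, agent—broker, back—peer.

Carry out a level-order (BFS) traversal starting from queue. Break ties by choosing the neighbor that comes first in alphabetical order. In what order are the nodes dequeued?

queue back ingest node proxy router shard agent gate index peer cache front sink leaf broker core hub mesh

Visit queue; enqueue back, ingest, node, proxy, router, shard → queue [back, ingest, node, proxy, router, shard]
Visit back; enqueue agent, gate, index, peer → queue [ingest, node, proxy, router, shard, agent, gate, index, peer]
Visit ingest; enqueue cache, front → queue [node, proxy, router, shard, agent, gate, index, peer, cache, front]
Visit node; enqueue sink → queue [proxy, router, shard, agent, gate, index, peer, cache, front, sink]
Visit proxy → queue [router, shard, agent, gate, index, peer, cache, front, sink]
Visit router; enqueue leaf → queue [shard, agent, gate, index, peer, cache, front, sink, leaf]
Visit shard; enqueue broker → queue [agent, gate, index, peer, cache, front, sink, leaf, broker]
Visit agent → queue [gate, index, peer, cache, front, sink, leaf, broker]
Visit gate → queue [index, peer, cache, front, sink, leaf, broker]
Visit index; enqueue core, hub → queue [peer, cache, front, sink, leaf, broker, core, hub]
Visit peer → queue [cache, front, sink, leaf, broker, core, hub]
Visit cache → queue [front, sink, leaf, broker, core, hub]
Visit front → queue [sink, leaf, broker, core, hub]
Visit sink; enqueue mesh → queue [leaf, broker, core, hub, mesh]
Visit leaf → queue [broker, core, hub, mesh]
Visit broker → queue [core, hub, mesh]
Visit core → queue [hub, mesh]
Visit hub → queue [mesh]
Visit mesh → queue []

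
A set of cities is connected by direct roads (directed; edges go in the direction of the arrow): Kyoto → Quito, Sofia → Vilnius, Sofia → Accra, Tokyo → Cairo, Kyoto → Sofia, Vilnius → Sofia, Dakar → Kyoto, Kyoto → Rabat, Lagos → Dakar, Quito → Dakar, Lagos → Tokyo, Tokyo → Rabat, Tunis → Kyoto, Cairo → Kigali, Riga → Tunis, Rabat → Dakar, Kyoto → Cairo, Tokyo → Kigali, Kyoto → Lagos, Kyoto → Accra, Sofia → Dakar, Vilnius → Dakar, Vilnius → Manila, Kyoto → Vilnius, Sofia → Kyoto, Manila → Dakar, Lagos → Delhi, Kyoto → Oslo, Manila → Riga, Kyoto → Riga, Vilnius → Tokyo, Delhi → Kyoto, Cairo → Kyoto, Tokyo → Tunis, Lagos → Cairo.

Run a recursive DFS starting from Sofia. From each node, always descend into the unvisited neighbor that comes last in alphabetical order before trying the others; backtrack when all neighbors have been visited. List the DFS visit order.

Visit Sofia
Sofia → Vilnius
Vilnius → Tokyo
Tokyo → Tunis
Tunis → Kyoto
Kyoto → Riga
Kyoto → Rabat
Rabat → Dakar
Kyoto → Quito
Kyoto → Oslo
Kyoto → Lagos
Lagos → Delhi
Lagos → Cairo
Cairo → Kigali
Kyoto → Accra
Vilnius → Manila

Sofia, Vilnius, Tokyo, Tunis, Kyoto, Riga, Rabat, Dakar, Quito, Oslo, Lagos, Delhi, Cairo, Kigali, Accra, Manila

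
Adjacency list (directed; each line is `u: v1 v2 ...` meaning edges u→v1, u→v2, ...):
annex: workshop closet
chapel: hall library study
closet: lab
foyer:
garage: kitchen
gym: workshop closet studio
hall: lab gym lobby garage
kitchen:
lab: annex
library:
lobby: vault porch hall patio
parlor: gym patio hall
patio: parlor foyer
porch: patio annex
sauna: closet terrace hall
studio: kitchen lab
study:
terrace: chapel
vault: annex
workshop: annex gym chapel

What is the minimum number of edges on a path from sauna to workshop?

3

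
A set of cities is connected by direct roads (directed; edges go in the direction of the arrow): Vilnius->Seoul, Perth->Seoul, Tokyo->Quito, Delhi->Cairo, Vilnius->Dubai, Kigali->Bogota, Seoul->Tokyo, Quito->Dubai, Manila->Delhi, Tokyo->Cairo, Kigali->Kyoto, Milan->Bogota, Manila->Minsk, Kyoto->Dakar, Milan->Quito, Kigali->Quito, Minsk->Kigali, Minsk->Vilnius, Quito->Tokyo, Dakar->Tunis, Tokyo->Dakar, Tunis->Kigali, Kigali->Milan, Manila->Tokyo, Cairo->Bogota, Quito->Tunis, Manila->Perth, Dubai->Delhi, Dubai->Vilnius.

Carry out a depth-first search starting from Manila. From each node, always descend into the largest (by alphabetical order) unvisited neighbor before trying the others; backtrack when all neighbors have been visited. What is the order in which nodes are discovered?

Visit Manila
Manila → Tokyo
Tokyo → Quito
Quito → Tunis
Tunis → Kigali
Kigali → Milan
Milan → Bogota
Kigali → Kyoto
Kyoto → Dakar
Quito → Dubai
Dubai → Vilnius
Vilnius → Seoul
Dubai → Delhi
Delhi → Cairo
Manila → Perth
Manila → Minsk

Manila → Tokyo → Quito → Tunis → Kigali → Milan → Bogota → Kyoto → Dakar → Dubai → Vilnius → Seoul → Delhi → Cairo → Perth → Minsk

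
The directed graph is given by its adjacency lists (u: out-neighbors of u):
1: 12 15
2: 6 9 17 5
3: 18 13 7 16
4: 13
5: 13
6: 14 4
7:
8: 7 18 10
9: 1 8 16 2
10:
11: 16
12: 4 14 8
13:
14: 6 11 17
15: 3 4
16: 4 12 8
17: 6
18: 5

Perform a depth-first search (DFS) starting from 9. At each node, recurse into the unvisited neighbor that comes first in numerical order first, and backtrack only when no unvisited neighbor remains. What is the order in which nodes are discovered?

Visit 9
9 → 1
1 → 12
12 → 4
4 → 13
12 → 8
8 → 7
8 → 10
8 → 18
18 → 5
12 → 14
14 → 6
14 → 11
11 → 16
14 → 17
1 → 15
15 → 3
9 → 2

9 -> 1 -> 12 -> 4 -> 13 -> 8 -> 7 -> 10 -> 18 -> 5 -> 14 -> 6 -> 11 -> 16 -> 17 -> 15 -> 3 -> 2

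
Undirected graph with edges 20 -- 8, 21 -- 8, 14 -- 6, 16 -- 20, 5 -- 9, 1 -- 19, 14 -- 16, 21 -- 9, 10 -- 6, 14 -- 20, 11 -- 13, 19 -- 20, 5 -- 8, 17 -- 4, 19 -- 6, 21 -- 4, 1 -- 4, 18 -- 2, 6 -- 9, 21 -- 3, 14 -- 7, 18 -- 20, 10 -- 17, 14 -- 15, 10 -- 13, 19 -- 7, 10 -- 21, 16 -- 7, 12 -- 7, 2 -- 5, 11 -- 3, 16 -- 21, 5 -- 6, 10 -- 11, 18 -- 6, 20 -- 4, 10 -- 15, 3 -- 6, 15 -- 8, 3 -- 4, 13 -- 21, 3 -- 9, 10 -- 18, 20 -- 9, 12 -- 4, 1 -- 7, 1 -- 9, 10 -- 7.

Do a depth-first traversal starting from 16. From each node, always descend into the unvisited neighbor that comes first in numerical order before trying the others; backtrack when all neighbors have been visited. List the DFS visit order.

Visit 16
16 → 7
7 → 1
1 → 4
4 → 3
3 → 6
6 → 5
5 → 2
2 → 18
18 → 10
10 → 11
11 → 13
13 → 21
21 → 8
8 → 15
15 → 14
14 → 20
20 → 9
20 → 19
10 → 17
4 → 12

16 7 1 4 3 6 5 2 18 10 11 13 21 8 15 14 20 9 19 17 12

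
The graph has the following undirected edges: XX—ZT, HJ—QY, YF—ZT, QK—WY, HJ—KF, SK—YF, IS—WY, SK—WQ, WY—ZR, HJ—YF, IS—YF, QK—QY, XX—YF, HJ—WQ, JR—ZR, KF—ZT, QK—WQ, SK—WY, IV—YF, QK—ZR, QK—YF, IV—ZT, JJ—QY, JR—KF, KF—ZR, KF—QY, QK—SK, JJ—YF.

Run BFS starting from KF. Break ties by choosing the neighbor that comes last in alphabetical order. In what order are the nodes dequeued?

KF → ZT → ZR → QY → JR → HJ → YF → XX → IV → WY → QK → JJ → WQ → SK → IS

Visit KF; enqueue ZT, ZR, QY, JR, HJ → queue [ZT, ZR, QY, JR, HJ]
Visit ZT; enqueue YF, XX, IV → queue [ZR, QY, JR, HJ, YF, XX, IV]
Visit ZR; enqueue WY, QK → queue [QY, JR, HJ, YF, XX, IV, WY, QK]
Visit QY; enqueue JJ → queue [JR, HJ, YF, XX, IV, WY, QK, JJ]
Visit JR → queue [HJ, YF, XX, IV, WY, QK, JJ]
Visit HJ; enqueue WQ → queue [YF, XX, IV, WY, QK, JJ, WQ]
Visit YF; enqueue SK, IS → queue [XX, IV, WY, QK, JJ, WQ, SK, IS]
Visit XX → queue [IV, WY, QK, JJ, WQ, SK, IS]
Visit IV → queue [WY, QK, JJ, WQ, SK, IS]
Visit WY → queue [QK, JJ, WQ, SK, IS]
Visit QK → queue [JJ, WQ, SK, IS]
Visit JJ → queue [WQ, SK, IS]
Visit WQ → queue [SK, IS]
Visit SK → queue [IS]
Visit IS → queue []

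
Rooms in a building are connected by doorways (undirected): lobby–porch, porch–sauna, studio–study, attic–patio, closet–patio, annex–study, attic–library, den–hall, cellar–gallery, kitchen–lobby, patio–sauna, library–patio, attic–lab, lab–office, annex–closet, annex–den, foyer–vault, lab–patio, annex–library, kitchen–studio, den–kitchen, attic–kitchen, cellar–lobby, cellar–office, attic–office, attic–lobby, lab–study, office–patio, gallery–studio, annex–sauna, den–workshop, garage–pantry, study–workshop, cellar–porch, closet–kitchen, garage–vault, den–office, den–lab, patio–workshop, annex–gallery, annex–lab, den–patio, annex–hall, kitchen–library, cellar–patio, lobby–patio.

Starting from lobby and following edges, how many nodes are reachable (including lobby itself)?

BFS from lobby visits: lobby, attic, cellar, kitchen, patio, porch, lab, library, office, gallery, closet, den, studio, sauna, workshop, annex, study, hall
Reachable nodes: 18 of 22 total.

18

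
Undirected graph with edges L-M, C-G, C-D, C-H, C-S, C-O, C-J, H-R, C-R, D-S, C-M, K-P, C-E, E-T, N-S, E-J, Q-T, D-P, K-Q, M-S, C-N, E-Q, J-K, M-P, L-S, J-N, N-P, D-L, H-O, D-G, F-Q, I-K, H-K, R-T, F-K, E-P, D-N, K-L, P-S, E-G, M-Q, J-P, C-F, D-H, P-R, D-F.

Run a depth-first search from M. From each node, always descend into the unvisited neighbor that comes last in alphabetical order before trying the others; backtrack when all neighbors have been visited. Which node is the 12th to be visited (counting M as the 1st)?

E

Visit M
M → S
S → P
P → R
R → T
T → Q
Q → K
K → L
L → D
D → N
N → J
J → E
E → G
G → C
C → O
O → H
C → F
K → I

Visit order: M, S, P, R, T, Q, K, L, D, N, J, E, G, C, O, H, F, I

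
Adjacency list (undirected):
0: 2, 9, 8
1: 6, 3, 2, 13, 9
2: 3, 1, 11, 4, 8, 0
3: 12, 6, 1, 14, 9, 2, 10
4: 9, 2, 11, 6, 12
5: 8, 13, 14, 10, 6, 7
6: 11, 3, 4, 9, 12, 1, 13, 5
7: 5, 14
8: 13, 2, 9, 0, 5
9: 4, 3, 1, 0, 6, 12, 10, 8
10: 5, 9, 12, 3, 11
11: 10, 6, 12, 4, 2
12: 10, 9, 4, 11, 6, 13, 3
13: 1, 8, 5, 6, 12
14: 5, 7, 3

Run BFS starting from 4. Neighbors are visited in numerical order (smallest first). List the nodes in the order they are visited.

4 2 6 9 11 12 0 1 3 8 5 13 10 14 7

Visit 4; enqueue 2, 6, 9, 11, 12 → queue [2, 6, 9, 11, 12]
Visit 2; enqueue 0, 1, 3, 8 → queue [6, 9, 11, 12, 0, 1, 3, 8]
Visit 6; enqueue 5, 13 → queue [9, 11, 12, 0, 1, 3, 8, 5, 13]
Visit 9; enqueue 10 → queue [11, 12, 0, 1, 3, 8, 5, 13, 10]
Visit 11 → queue [12, 0, 1, 3, 8, 5, 13, 10]
Visit 12 → queue [0, 1, 3, 8, 5, 13, 10]
Visit 0 → queue [1, 3, 8, 5, 13, 10]
Visit 1 → queue [3, 8, 5, 13, 10]
Visit 3; enqueue 14 → queue [8, 5, 13, 10, 14]
Visit 8 → queue [5, 13, 10, 14]
Visit 5; enqueue 7 → queue [13, 10, 14, 7]
Visit 13 → queue [10, 14, 7]
Visit 10 → queue [14, 7]
Visit 14 → queue [7]
Visit 7 → queue []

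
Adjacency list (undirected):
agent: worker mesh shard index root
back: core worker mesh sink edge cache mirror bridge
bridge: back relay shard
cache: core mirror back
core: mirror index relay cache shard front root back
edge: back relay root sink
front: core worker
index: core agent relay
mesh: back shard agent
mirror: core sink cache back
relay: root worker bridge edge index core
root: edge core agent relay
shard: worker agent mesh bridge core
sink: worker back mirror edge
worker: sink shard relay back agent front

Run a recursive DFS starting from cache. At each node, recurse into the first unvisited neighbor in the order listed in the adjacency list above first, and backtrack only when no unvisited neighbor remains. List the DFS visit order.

Visit cache
cache → core
core → mirror
mirror → sink
sink → worker
worker → shard
shard → agent
agent → mesh
mesh → back
back → edge
edge → relay
relay → root
relay → bridge
relay → index
worker → front

cache, core, mirror, sink, worker, shard, agent, mesh, back, edge, relay, root, bridge, index, front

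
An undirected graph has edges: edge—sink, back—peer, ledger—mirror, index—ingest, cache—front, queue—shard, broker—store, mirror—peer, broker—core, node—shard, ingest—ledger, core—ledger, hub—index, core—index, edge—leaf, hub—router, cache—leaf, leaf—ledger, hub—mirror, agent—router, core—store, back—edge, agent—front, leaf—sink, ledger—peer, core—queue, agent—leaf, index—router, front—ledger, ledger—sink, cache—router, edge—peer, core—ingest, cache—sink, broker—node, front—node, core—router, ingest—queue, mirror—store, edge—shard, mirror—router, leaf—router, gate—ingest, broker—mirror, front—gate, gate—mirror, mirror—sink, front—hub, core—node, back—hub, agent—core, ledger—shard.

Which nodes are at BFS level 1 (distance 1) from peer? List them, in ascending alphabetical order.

Level 0: peer
Level 1: back, edge, ledger, mirror
Level 2: broker, core, front, gate, hub, ingest, leaf, router, shard, sink, store
Level 3: agent, cache, index, node, queue

back, edge, ledger, mirror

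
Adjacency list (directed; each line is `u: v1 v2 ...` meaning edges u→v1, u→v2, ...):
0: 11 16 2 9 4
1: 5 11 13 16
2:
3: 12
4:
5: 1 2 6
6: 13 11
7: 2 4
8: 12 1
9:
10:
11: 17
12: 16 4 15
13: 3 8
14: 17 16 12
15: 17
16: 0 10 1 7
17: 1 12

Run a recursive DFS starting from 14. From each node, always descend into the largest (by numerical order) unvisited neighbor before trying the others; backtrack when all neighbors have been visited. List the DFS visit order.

14 → 17 → 12 → 16 → 10 → 7 → 4 → 2 → 1 → 13 → 8 → 3 → 11 → 5 → 6 → 0 → 9 → 15

Visit 14
14 → 17
17 → 12
12 → 16
16 → 10
16 → 7
7 → 4
7 → 2
16 → 1
1 → 13
13 → 8
13 → 3
1 → 11
1 → 5
5 → 6
16 → 0
0 → 9
12 → 15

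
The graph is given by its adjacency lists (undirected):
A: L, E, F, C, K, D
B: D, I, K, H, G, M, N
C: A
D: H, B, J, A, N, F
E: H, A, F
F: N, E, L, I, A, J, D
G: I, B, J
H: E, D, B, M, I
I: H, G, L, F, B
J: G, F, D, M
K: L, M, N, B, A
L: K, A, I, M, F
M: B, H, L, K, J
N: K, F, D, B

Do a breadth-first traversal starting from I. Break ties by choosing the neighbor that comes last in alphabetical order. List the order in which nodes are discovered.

I -> L -> H -> G -> F -> B -> M -> K -> A -> E -> D -> J -> N -> C

Visit I; enqueue L, H, G, F, B → queue [L, H, G, F, B]
Visit L; enqueue M, K, A → queue [H, G, F, B, M, K, A]
Visit H; enqueue E, D → queue [G, F, B, M, K, A, E, D]
Visit G; enqueue J → queue [F, B, M, K, A, E, D, J]
Visit F; enqueue N → queue [B, M, K, A, E, D, J, N]
Visit B → queue [M, K, A, E, D, J, N]
Visit M → queue [K, A, E, D, J, N]
Visit K → queue [A, E, D, J, N]
Visit A; enqueue C → queue [E, D, J, N, C]
Visit E → queue [D, J, N, C]
Visit D → queue [J, N, C]
Visit J → queue [N, C]
Visit N → queue [C]
Visit C → queue []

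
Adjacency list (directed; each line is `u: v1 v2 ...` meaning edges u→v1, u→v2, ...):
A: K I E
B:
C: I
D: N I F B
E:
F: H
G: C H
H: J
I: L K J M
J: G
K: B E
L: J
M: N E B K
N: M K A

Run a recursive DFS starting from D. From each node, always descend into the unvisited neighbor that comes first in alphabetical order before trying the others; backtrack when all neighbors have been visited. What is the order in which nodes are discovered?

Visit D
D → B
D → F
F → H
H → J
J → G
G → C
C → I
I → K
K → E
I → L
I → M
M → N
N → A

D, B, F, H, J, G, C, I, K, E, L, M, N, A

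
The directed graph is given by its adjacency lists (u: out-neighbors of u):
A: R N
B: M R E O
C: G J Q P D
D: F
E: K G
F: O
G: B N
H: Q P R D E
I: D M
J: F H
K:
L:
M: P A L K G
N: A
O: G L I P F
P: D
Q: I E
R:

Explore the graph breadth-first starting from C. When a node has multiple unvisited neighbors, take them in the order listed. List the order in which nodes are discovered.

C → G → J → Q → P → D → B → N → F → H → I → E → M → R → O → A → K → L

Visit C; enqueue G, J, Q, P, D → queue [G, J, Q, P, D]
Visit G; enqueue B, N → queue [J, Q, P, D, B, N]
Visit J; enqueue F, H → queue [Q, P, D, B, N, F, H]
Visit Q; enqueue I, E → queue [P, D, B, N, F, H, I, E]
Visit P → queue [D, B, N, F, H, I, E]
Visit D → queue [B, N, F, H, I, E]
Visit B; enqueue M, R, O → queue [N, F, H, I, E, M, R, O]
Visit N; enqueue A → queue [F, H, I, E, M, R, O, A]
Visit F → queue [H, I, E, M, R, O, A]
Visit H → queue [I, E, M, R, O, A]
Visit I → queue [E, M, R, O, A]
Visit E; enqueue K → queue [M, R, O, A, K]
Visit M; enqueue L → queue [R, O, A, K, L]
Visit R → queue [O, A, K, L]
Visit O → queue [A, K, L]
Visit A → queue [K, L]
Visit K → queue [L]
Visit L → queue []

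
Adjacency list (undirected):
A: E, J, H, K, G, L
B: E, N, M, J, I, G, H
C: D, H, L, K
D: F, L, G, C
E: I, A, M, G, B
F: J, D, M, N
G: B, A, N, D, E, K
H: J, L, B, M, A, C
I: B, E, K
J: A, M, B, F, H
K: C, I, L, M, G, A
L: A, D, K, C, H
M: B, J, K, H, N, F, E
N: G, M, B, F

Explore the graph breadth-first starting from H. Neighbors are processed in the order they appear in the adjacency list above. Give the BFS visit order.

Visit H; enqueue J, L, B, M, A, C → queue [J, L, B, M, A, C]
Visit J; enqueue F → queue [L, B, M, A, C, F]
Visit L; enqueue D, K → queue [B, M, A, C, F, D, K]
Visit B; enqueue E, N, I, G → queue [M, A, C, F, D, K, E, N, I, G]
Visit M → queue [A, C, F, D, K, E, N, I, G]
Visit A → queue [C, F, D, K, E, N, I, G]
Visit C → queue [F, D, K, E, N, I, G]
Visit F → queue [D, K, E, N, I, G]
Visit D → queue [K, E, N, I, G]
Visit K → queue [E, N, I, G]
Visit E → queue [N, I, G]
Visit N → queue [I, G]
Visit I → queue [G]
Visit G → queue []

H -> J -> L -> B -> M -> A -> C -> F -> D -> K -> E -> N -> I -> G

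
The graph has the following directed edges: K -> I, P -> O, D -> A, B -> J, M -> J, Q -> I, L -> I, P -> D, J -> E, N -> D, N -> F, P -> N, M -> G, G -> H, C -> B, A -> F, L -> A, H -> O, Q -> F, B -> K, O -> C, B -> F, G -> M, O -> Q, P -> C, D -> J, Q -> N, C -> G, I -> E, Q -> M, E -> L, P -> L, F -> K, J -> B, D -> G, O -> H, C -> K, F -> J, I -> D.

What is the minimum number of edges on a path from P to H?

Level 0: P
Level 1: C, D, L, N, O
Level 2: A, B, F, G, H, I, J, K, Q
Level 3: E, M
H first appears at level 2.

2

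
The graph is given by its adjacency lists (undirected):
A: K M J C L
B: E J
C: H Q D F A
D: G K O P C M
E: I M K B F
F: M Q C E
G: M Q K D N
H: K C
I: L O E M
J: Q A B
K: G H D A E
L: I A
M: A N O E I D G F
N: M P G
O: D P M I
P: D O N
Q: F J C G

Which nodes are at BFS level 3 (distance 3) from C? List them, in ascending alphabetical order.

B, I, N

Level 0: C
Level 1: A, D, F, H, Q
Level 2: E, G, J, K, L, M, O, P
Level 3: B, I, N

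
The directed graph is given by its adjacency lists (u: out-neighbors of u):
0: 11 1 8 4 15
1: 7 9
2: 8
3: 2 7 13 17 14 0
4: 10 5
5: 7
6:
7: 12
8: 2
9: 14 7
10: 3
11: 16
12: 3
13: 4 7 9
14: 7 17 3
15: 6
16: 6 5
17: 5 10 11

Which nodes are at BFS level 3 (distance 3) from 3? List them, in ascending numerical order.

Level 0: 3
Level 1: 0, 2, 7, 13, 14, 17
Level 2: 1, 4, 5, 8, 9, 10, 11, 12, 15
Level 3: 6, 16

6, 16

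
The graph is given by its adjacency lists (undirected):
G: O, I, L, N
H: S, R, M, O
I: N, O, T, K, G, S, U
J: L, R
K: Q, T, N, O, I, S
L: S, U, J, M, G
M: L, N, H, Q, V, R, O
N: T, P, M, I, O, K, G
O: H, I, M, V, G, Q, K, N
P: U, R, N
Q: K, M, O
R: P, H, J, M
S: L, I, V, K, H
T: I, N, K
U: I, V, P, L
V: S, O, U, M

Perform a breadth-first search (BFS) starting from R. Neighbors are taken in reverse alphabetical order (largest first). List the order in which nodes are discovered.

R -> P -> M -> J -> H -> U -> N -> V -> Q -> O -> L -> S -> I -> T -> K -> G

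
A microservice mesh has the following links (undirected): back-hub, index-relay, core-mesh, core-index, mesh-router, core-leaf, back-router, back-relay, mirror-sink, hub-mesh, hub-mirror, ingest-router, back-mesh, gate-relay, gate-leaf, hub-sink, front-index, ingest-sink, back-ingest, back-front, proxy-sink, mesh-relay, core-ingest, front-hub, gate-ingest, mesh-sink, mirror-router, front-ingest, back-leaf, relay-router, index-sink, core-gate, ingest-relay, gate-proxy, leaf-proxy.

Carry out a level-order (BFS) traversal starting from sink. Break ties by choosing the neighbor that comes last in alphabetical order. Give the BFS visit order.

sink, proxy, mirror, mesh, ingest, index, hub, leaf, gate, router, relay, core, back, front

Visit sink; enqueue proxy, mirror, mesh, ingest, index, hub → queue [proxy, mirror, mesh, ingest, index, hub]
Visit proxy; enqueue leaf, gate → queue [mirror, mesh, ingest, index, hub, leaf, gate]
Visit mirror; enqueue router → queue [mesh, ingest, index, hub, leaf, gate, router]
Visit mesh; enqueue relay, core, back → queue [ingest, index, hub, leaf, gate, router, relay, core, back]
Visit ingest; enqueue front → queue [index, hub, leaf, gate, router, relay, core, back, front]
Visit index → queue [hub, leaf, gate, router, relay, core, back, front]
Visit hub → queue [leaf, gate, router, relay, core, back, front]
Visit leaf → queue [gate, router, relay, core, back, front]
Visit gate → queue [router, relay, core, back, front]
Visit router → queue [relay, core, back, front]
Visit relay → queue [core, back, front]
Visit core → queue [back, front]
Visit back → queue [front]
Visit front → queue []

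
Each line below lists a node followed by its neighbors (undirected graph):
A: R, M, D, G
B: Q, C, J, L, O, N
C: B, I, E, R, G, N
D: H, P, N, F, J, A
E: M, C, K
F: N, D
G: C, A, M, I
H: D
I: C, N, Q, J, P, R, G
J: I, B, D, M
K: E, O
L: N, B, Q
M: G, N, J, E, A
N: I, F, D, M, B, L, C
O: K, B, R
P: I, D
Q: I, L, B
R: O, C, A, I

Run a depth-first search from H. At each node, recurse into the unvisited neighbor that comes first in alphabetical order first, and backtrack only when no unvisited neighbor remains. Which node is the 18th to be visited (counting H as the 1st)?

Visit H
H → D
D → A
A → G
G → C
C → B
B → J
J → I
I → N
N → F
N → L
L → Q
N → M
M → E
E → K
K → O
O → R
I → P

Visit order: H, D, A, G, C, B, J, I, N, F, L, Q, M, E, K, O, R, P

P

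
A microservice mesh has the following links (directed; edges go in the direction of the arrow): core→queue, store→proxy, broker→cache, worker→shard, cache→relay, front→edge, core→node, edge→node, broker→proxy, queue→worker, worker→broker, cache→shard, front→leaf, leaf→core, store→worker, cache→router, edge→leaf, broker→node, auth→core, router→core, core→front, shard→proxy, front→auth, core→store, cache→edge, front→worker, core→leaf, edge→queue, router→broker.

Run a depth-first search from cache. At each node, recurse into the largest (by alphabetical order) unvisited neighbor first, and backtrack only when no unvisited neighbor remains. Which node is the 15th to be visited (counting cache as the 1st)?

relay

Visit cache
cache → shard
shard → proxy
cache → router
router → core
core → store
store → worker
worker → broker
broker → node
core → queue
core → leaf
core → front
front → edge
front → auth
cache → relay

Visit order: cache, shard, proxy, router, core, store, worker, broker, node, queue, leaf, front, edge, auth, relay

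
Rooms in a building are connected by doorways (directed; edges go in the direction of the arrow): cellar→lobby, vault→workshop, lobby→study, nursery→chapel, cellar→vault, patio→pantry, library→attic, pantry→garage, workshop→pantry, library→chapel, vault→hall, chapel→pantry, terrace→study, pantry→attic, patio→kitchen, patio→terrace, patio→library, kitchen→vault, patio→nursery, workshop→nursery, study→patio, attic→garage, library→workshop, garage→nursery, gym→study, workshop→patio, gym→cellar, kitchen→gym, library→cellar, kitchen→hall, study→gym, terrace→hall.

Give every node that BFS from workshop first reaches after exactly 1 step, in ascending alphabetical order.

nursery, pantry, patio

Level 0: workshop
Level 1: nursery, pantry, patio
Level 2: attic, chapel, garage, kitchen, library, terrace
Level 3: cellar, gym, hall, study, vault
Level 4: lobby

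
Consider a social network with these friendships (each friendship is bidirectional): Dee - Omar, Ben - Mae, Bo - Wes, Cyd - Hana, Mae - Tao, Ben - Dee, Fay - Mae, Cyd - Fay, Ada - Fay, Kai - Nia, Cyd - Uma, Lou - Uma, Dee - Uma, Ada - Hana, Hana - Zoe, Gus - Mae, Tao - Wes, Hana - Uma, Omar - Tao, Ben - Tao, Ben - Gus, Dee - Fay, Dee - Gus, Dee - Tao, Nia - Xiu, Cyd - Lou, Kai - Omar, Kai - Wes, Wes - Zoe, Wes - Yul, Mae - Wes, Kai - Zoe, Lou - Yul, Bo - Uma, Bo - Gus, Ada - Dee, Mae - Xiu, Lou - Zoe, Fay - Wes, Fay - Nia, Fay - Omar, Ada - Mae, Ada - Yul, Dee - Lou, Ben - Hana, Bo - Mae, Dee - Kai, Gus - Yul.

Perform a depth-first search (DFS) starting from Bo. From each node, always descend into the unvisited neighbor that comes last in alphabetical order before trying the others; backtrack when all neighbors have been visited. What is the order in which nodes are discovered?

Bo, Wes, Zoe, Lou, Yul, Gus, Mae, Xiu, Nia, Kai, Omar, Tao, Dee, Uma, Hana, Cyd, Fay, Ada, Ben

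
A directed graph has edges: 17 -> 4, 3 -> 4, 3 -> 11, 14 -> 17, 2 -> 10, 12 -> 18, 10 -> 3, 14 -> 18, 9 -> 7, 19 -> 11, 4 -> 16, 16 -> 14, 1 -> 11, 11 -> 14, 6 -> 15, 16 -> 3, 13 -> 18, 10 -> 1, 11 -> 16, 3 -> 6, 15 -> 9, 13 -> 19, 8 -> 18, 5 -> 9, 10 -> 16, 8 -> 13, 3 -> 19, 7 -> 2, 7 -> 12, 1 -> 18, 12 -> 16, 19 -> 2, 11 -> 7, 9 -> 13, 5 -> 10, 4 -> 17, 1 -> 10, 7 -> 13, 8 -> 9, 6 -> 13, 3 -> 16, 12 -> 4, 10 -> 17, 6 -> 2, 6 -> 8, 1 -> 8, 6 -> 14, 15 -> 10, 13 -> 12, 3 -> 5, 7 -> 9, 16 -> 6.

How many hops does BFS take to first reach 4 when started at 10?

2

Level 0: 10
Level 1: 1, 3, 16, 17
Level 2: 4, 5, 6, 8, 11, 14, 18, 19
Level 3: 2, 7, 9, 13, 15
Level 4: 12
4 first appears at level 2.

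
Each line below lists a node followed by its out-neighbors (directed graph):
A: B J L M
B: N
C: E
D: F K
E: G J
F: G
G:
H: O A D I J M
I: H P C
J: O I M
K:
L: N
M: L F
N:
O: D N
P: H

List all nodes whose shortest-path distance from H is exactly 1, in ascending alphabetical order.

A, D, I, J, M, O

Level 0: H
Level 1: A, D, I, J, M, O
Level 2: B, C, F, K, L, N, P
Level 3: E, G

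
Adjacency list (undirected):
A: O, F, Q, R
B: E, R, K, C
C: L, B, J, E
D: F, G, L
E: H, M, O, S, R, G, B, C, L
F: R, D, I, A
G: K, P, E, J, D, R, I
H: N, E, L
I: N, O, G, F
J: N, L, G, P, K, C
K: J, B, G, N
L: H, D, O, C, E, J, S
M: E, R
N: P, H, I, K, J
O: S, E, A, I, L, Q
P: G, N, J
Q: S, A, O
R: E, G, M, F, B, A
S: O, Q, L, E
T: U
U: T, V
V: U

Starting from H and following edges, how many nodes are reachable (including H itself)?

19

BFS from H visits: H, E, L, N, B, C, G, M, O, R, S, D, J, I, K, P, A, Q, F
Reachable nodes: 19 of 22 total.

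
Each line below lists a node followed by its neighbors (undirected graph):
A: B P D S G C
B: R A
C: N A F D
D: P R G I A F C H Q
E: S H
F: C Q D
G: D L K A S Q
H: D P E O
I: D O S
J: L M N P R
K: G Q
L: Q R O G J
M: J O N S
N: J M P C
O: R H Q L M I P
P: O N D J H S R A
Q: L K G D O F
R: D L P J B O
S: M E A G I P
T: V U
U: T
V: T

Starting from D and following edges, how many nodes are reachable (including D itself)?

BFS from D visits: D, A, C, F, G, H, I, P, Q, R, B, S, N, K, L, E, O, J, M
Reachable nodes: 19 of 22 total.

19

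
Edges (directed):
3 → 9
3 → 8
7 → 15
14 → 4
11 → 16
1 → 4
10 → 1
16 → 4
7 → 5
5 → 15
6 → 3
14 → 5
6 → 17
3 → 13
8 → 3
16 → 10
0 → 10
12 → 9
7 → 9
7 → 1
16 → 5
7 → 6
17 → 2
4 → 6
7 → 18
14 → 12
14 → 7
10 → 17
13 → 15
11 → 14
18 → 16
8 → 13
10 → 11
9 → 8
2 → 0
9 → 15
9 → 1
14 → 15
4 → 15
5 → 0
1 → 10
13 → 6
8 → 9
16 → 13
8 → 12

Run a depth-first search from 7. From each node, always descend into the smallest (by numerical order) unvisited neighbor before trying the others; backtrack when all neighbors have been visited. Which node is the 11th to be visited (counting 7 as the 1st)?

17

Visit 7
7 → 1
1 → 4
4 → 6
6 → 3
3 → 8
8 → 9
9 → 15
8 → 12
8 → 13
6 → 17
17 → 2
2 → 0
0 → 10
10 → 11
11 → 14
14 → 5
11 → 16
7 → 18

Visit order: 7, 1, 4, 6, 3, 8, 9, 15, 12, 13, 17, 2, 0, 10, 11, 14, 5, 16, 18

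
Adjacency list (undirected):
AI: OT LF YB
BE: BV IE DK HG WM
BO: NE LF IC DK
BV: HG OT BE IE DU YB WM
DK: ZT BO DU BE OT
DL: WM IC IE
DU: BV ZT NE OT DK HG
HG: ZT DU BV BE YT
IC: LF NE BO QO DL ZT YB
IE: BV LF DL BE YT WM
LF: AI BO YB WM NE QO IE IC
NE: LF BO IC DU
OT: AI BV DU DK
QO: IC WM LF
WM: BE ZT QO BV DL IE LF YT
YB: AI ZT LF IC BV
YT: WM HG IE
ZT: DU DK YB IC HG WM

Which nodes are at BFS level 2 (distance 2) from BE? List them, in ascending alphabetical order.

Level 0: BE
Level 1: BV, DK, HG, IE, WM
Level 2: BO, DL, DU, LF, OT, QO, YB, YT, ZT
Level 3: AI, IC, NE

BO, DL, DU, LF, OT, QO, YB, YT, ZT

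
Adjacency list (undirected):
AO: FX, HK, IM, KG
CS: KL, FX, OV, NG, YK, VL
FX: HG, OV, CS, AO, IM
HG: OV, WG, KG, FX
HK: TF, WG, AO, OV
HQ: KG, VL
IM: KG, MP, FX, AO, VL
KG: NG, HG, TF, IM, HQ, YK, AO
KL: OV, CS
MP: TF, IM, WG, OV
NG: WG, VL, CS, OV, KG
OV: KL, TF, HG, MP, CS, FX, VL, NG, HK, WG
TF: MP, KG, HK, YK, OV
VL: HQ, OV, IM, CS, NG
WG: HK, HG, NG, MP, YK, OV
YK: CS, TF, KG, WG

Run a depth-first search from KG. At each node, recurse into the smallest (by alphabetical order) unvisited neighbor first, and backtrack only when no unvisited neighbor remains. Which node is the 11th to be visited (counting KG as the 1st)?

MP

Visit KG
KG → AO
AO → FX
FX → CS
CS → KL
KL → OV
OV → HG
HG → WG
WG → HK
HK → TF
TF → MP
MP → IM
IM → VL
VL → HQ
VL → NG
TF → YK

Visit order: KG, AO, FX, CS, KL, OV, HG, WG, HK, TF, MP, IM, VL, HQ, NG, YK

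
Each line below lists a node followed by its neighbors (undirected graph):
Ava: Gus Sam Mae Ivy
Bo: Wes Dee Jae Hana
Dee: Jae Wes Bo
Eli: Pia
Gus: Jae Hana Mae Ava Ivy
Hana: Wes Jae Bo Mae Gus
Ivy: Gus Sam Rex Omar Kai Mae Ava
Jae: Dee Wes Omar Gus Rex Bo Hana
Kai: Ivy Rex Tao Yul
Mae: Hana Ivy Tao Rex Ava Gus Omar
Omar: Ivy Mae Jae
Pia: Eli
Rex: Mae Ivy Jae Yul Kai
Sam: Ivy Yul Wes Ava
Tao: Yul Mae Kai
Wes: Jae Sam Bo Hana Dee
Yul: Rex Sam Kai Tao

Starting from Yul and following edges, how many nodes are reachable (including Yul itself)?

BFS from Yul visits: Yul, Rex, Sam, Kai, Tao, Mae, Ivy, Jae, Wes, Ava, Hana, Gus, Omar, Dee, Bo
Reachable nodes: 15 of 17 total.

15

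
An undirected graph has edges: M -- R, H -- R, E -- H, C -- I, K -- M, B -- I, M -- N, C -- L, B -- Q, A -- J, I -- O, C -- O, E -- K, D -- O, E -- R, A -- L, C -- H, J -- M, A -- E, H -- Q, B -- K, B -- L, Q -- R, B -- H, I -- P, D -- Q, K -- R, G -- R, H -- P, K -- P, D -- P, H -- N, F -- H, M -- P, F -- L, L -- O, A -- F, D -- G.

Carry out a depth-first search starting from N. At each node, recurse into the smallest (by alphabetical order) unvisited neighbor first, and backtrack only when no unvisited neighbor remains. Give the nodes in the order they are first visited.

N, H, B, I, C, L, A, E, K, M, J, P, D, G, R, Q, O, F

Visit N
N → H
H → B
B → I
I → C
C → L
L → A
A → E
E → K
K → M
M → J
M → P
P → D
D → G
G → R
R → Q
D → O
A → F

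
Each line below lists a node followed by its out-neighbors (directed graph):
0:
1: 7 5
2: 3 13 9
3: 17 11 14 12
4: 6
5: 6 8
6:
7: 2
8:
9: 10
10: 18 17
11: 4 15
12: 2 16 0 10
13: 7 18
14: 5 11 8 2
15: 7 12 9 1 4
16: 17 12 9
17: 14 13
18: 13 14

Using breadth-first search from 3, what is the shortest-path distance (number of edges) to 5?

2

Level 0: 3
Level 1: 11, 12, 14, 17
Level 2: 0, 2, 4, 5, 8, 10, 13, 15, 16
Level 3: 1, 6, 7, 9, 18
5 first appears at level 2.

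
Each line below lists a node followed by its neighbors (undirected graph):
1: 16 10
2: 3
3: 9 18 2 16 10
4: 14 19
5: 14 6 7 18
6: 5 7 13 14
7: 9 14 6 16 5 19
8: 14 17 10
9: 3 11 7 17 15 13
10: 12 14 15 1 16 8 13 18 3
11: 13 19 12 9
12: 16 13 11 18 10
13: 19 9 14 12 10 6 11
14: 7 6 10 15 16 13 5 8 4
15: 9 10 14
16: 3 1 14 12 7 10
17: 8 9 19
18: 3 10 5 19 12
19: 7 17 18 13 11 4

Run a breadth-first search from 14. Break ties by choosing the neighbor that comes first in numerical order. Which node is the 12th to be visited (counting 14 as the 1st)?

Visit 14; enqueue 4, 5, 6, 7, 8, 10, 13, 15, 16 → queue [4, 5, 6, 7, 8, 10, 13, 15, 16]
Visit 4; enqueue 19 → queue [5, 6, 7, 8, 10, 13, 15, 16, 19]
Visit 5; enqueue 18 → queue [6, 7, 8, 10, 13, 15, 16, 19, 18]
Visit 6 → queue [7, 8, 10, 13, 15, 16, 19, 18]
Visit 7; enqueue 9 → queue [8, 10, 13, 15, 16, 19, 18, 9]
Visit 8; enqueue 17 → queue [10, 13, 15, 16, 19, 18, 9, 17]
Visit 10; enqueue 1, 3, 12 → queue [13, 15, 16, 19, 18, 9, 17, 1, 3, 12]
Visit 13; enqueue 11 → queue [15, 16, 19, 18, 9, 17, 1, 3, 12, 11]
Visit 15 → queue [16, 19, 18, 9, 17, 1, 3, 12, 11]
Visit 16 → queue [19, 18, 9, 17, 1, 3, 12, 11]
Visit 19 → queue [18, 9, 17, 1, 3, 12, 11]
Visit 18 → queue [9, 17, 1, 3, 12, 11]
Visit 9 → queue [17, 1, 3, 12, 11]
Visit 17 → queue [1, 3, 12, 11]
Visit 1 → queue [3, 12, 11]
Visit 3; enqueue 2 → queue [12, 11, 2]
Visit 12 → queue [11, 2]
Visit 11 → queue [2]
Visit 2 → queue []

Visit order: 14, 4, 5, 6, 7, 8, 10, 13, 15, 16, 19, 18, 9, 17, 1, 3, 12, 11, 2

18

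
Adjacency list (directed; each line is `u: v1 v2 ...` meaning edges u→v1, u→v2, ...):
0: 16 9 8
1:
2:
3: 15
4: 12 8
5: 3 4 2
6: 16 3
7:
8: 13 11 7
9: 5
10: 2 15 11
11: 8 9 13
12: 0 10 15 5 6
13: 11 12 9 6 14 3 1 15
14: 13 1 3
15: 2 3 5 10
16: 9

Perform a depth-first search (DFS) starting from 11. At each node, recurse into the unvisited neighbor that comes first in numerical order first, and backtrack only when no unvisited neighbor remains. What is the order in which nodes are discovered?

11, 8, 7, 13, 1, 3, 15, 2, 5, 4, 12, 0, 9, 16, 6, 10, 14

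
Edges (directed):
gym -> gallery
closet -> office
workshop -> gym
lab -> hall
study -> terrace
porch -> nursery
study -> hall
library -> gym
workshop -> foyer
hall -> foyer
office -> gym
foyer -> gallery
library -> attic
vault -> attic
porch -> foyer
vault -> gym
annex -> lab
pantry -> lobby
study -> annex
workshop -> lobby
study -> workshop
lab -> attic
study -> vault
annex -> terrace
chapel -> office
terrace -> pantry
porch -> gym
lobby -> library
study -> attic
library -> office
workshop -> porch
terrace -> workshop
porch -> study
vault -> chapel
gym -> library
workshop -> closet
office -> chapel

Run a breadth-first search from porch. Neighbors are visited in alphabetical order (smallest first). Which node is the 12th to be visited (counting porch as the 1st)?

Visit porch; enqueue foyer, gym, nursery, study → queue [foyer, gym, nursery, study]
Visit foyer; enqueue gallery → queue [gym, nursery, study, gallery]
Visit gym; enqueue library → queue [nursery, study, gallery, library]
Visit nursery → queue [study, gallery, library]
Visit study; enqueue annex, attic, hall, terrace, vault, workshop → queue [gallery, library, annex, attic, hall, terrace, vault, workshop]
Visit gallery → queue [library, annex, attic, hall, terrace, vault, workshop]
Visit library; enqueue office → queue [annex, attic, hall, terrace, vault, workshop, office]
Visit annex; enqueue lab → queue [attic, hall, terrace, vault, workshop, office, lab]
Visit attic → queue [hall, terrace, vault, workshop, office, lab]
Visit hall → queue [terrace, vault, workshop, office, lab]
Visit terrace; enqueue pantry → queue [vault, workshop, office, lab, pantry]
Visit vault; enqueue chapel → queue [workshop, office, lab, pantry, chapel]
Visit workshop; enqueue closet, lobby → queue [office, lab, pantry, chapel, closet, lobby]
Visit office → queue [lab, pantry, chapel, closet, lobby]
Visit lab → queue [pantry, chapel, closet, lobby]
Visit pantry → queue [chapel, closet, lobby]
Visit chapel → queue [closet, lobby]
Visit closet → queue [lobby]
Visit lobby → queue []

Visit order: porch, foyer, gym, nursery, study, gallery, library, annex, attic, hall, terrace, vault, workshop, office, lab, pantry, chapel, closet, lobby

vault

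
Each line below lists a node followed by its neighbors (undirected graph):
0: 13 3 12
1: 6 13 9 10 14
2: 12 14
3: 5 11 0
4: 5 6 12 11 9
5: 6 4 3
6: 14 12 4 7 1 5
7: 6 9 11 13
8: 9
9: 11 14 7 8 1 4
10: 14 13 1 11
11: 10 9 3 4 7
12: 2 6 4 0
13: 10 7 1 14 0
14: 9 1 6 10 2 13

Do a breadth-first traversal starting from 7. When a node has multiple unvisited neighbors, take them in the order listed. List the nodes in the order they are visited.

7, 6, 9, 11, 13, 14, 12, 4, 1, 5, 8, 10, 3, 0, 2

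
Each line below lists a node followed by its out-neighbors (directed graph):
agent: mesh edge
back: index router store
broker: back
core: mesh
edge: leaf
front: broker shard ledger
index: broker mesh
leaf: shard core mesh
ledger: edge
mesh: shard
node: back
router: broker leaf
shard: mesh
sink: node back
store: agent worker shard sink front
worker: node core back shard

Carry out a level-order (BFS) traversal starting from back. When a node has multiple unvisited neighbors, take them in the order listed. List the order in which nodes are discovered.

back index router store broker mesh leaf agent worker shard sink front core edge node ledger

Visit back; enqueue index, router, store → queue [index, router, store]
Visit index; enqueue broker, mesh → queue [router, store, broker, mesh]
Visit router; enqueue leaf → queue [store, broker, mesh, leaf]
Visit store; enqueue agent, worker, shard, sink, front → queue [broker, mesh, leaf, agent, worker, shard, sink, front]
Visit broker → queue [mesh, leaf, agent, worker, shard, sink, front]
Visit mesh → queue [leaf, agent, worker, shard, sink, front]
Visit leaf; enqueue core → queue [agent, worker, shard, sink, front, core]
Visit agent; enqueue edge → queue [worker, shard, sink, front, core, edge]
Visit worker; enqueue node → queue [shard, sink, front, core, edge, node]
Visit shard → queue [sink, front, core, edge, node]
Visit sink → queue [front, core, edge, node]
Visit front; enqueue ledger → queue [core, edge, node, ledger]
Visit core → queue [edge, node, ledger]
Visit edge → queue [node, ledger]
Visit node → queue [ledger]
Visit ledger → queue []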